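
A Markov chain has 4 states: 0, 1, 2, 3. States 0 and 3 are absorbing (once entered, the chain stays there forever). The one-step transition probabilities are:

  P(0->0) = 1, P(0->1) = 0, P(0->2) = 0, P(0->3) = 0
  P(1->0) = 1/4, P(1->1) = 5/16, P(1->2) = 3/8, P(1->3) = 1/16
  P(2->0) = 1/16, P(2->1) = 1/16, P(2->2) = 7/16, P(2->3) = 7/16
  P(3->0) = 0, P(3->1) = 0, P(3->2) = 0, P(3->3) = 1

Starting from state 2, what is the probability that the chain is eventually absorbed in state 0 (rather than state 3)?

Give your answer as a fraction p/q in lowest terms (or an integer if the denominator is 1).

Answer: 5/31

Derivation:
Let a_i = P(absorbed in 0 | start in state i).
Boundary conditions: a_0 = 1, a_3 = 0.
For each transient state i, a_i = sum_j P(i->j) * a_j:
  a_1 = 1/4*a_0 + 5/16*a_1 + 3/8*a_2 + 1/16*a_3
  a_2 = 1/16*a_0 + 1/16*a_1 + 7/16*a_2 + 7/16*a_3

Substituting a_0 = 1 and a_3 = 0, rearrange to (I - Q) a = r where r[i] = P(i -> 0):
  [11/16, -3/8] . (a_1, a_2) = 1/4
  [-1/16, 9/16] . (a_1, a_2) = 1/16

Solving yields:
  a_1 = 14/31
  a_2 = 5/31

Starting state is 2, so the absorption probability is a_2 = 5/31.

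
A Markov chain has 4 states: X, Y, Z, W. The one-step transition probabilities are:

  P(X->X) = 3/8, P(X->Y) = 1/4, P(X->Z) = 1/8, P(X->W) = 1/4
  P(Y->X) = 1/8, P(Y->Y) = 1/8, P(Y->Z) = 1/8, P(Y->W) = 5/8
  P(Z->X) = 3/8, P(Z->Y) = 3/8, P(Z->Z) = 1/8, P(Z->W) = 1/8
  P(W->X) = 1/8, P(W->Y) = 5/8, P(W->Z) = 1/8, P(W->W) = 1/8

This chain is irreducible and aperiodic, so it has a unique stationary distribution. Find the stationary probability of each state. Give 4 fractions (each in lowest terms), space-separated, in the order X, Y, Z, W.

Answer: 5/24 11/32 1/8 31/96

Derivation:
The stationary distribution satisfies pi = pi * P, i.e.:
  pi_X = 3/8*pi_X + 1/8*pi_Y + 3/8*pi_Z + 1/8*pi_W
  pi_Y = 1/4*pi_X + 1/8*pi_Y + 3/8*pi_Z + 5/8*pi_W
  pi_Z = 1/8*pi_X + 1/8*pi_Y + 1/8*pi_Z + 1/8*pi_W
  pi_W = 1/4*pi_X + 5/8*pi_Y + 1/8*pi_Z + 1/8*pi_W
with normalization: pi_X + pi_Y + pi_Z + pi_W = 1.

Using the first 3 balance equations plus normalization, the linear system A*pi = b is:
  [-5/8, 1/8, 3/8, 1/8] . pi = 0
  [1/4, -7/8, 3/8, 5/8] . pi = 0
  [1/8, 1/8, -7/8, 1/8] . pi = 0
  [1, 1, 1, 1] . pi = 1

Solving yields:
  pi_X = 5/24
  pi_Y = 11/32
  pi_Z = 1/8
  pi_W = 31/96

Verification (pi * P):
  5/24*3/8 + 11/32*1/8 + 1/8*3/8 + 31/96*1/8 = 5/24 = pi_X  (ok)
  5/24*1/4 + 11/32*1/8 + 1/8*3/8 + 31/96*5/8 = 11/32 = pi_Y  (ok)
  5/24*1/8 + 11/32*1/8 + 1/8*1/8 + 31/96*1/8 = 1/8 = pi_Z  (ok)
  5/24*1/4 + 11/32*5/8 + 1/8*1/8 + 31/96*1/8 = 31/96 = pi_W  (ok)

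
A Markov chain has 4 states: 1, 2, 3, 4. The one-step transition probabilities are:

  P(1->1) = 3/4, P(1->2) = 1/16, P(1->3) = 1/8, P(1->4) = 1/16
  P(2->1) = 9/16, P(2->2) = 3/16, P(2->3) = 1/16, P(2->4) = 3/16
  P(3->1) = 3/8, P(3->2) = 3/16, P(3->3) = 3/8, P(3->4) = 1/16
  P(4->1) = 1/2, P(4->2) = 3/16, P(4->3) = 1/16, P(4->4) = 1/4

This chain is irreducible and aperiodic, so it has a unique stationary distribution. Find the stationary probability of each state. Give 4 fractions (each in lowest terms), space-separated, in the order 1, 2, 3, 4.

Answer: 1409/2166 115/1083 325/2166 101/1083

Derivation:
The stationary distribution satisfies pi = pi * P, i.e.:
  pi_1 = 3/4*pi_1 + 9/16*pi_2 + 3/8*pi_3 + 1/2*pi_4
  pi_2 = 1/16*pi_1 + 3/16*pi_2 + 3/16*pi_3 + 3/16*pi_4
  pi_3 = 1/8*pi_1 + 1/16*pi_2 + 3/8*pi_3 + 1/16*pi_4
  pi_4 = 1/16*pi_1 + 3/16*pi_2 + 1/16*pi_3 + 1/4*pi_4
with normalization: pi_1 + pi_2 + pi_3 + pi_4 = 1.

Using the first 3 balance equations plus normalization, the linear system A*pi = b is:
  [-1/4, 9/16, 3/8, 1/2] . pi = 0
  [1/16, -13/16, 3/16, 3/16] . pi = 0
  [1/8, 1/16, -5/8, 1/16] . pi = 0
  [1, 1, 1, 1] . pi = 1

Solving yields:
  pi_1 = 1409/2166
  pi_2 = 115/1083
  pi_3 = 325/2166
  pi_4 = 101/1083

Verification (pi * P):
  1409/2166*3/4 + 115/1083*9/16 + 325/2166*3/8 + 101/1083*1/2 = 1409/2166 = pi_1  (ok)
  1409/2166*1/16 + 115/1083*3/16 + 325/2166*3/16 + 101/1083*3/16 = 115/1083 = pi_2  (ok)
  1409/2166*1/8 + 115/1083*1/16 + 325/2166*3/8 + 101/1083*1/16 = 325/2166 = pi_3  (ok)
  1409/2166*1/16 + 115/1083*3/16 + 325/2166*1/16 + 101/1083*1/4 = 101/1083 = pi_4  (ok)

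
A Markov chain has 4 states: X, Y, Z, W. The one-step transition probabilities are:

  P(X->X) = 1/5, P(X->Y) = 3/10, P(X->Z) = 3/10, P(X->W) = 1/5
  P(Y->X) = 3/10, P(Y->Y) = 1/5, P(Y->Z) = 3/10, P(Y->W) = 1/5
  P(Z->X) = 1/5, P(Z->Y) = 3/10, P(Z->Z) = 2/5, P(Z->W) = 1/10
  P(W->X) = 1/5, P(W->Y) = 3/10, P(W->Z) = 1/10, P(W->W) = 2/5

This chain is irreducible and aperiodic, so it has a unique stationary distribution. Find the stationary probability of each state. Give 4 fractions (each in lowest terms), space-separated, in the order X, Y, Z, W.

The stationary distribution satisfies pi = pi * P, i.e.:
  pi_X = 1/5*pi_X + 3/10*pi_Y + 1/5*pi_Z + 1/5*pi_W
  pi_Y = 3/10*pi_X + 1/5*pi_Y + 3/10*pi_Z + 3/10*pi_W
  pi_Z = 3/10*pi_X + 3/10*pi_Y + 2/5*pi_Z + 1/10*pi_W
  pi_W = 1/5*pi_X + 1/5*pi_Y + 1/10*pi_Z + 2/5*pi_W
with normalization: pi_X + pi_Y + pi_Z + pi_W = 1.

Using the first 3 balance equations plus normalization, the linear system A*pi = b is:
  [-4/5, 3/10, 1/5, 1/5] . pi = 0
  [3/10, -4/5, 3/10, 3/10] . pi = 0
  [3/10, 3/10, -3/5, 1/10] . pi = 0
  [1, 1, 1, 1] . pi = 1

Solving yields:
  pi_X = 5/22
  pi_Y = 3/11
  pi_Z = 2/7
  pi_W = 3/14

Verification (pi * P):
  5/22*1/5 + 3/11*3/10 + 2/7*1/5 + 3/14*1/5 = 5/22 = pi_X  (ok)
  5/22*3/10 + 3/11*1/5 + 2/7*3/10 + 3/14*3/10 = 3/11 = pi_Y  (ok)
  5/22*3/10 + 3/11*3/10 + 2/7*2/5 + 3/14*1/10 = 2/7 = pi_Z  (ok)
  5/22*1/5 + 3/11*1/5 + 2/7*1/10 + 3/14*2/5 = 3/14 = pi_W  (ok)

Answer: 5/22 3/11 2/7 3/14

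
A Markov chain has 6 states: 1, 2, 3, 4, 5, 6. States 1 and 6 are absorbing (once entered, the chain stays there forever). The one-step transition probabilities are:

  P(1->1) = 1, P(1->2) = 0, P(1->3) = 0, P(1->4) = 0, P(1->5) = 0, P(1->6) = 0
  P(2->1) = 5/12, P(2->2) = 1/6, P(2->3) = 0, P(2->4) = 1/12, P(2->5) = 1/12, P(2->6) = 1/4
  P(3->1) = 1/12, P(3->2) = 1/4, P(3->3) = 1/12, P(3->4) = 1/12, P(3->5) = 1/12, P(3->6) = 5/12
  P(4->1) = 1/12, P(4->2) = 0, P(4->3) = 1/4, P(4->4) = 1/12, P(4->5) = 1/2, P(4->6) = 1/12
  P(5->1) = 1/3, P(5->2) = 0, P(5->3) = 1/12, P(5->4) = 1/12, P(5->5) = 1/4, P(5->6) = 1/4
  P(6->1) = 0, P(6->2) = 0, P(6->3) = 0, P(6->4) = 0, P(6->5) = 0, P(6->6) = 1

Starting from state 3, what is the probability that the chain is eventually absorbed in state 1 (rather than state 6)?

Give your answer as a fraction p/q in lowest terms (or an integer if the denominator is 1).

Let a_i = P(absorbed in 1 | start in state i).
Boundary conditions: a_1 = 1, a_6 = 0.
For each transient state i, a_i = sum_j P(i->j) * a_j:
  a_2 = 5/12*a_1 + 1/6*a_2 + 0*a_3 + 1/12*a_4 + 1/12*a_5 + 1/4*a_6
  a_3 = 1/12*a_1 + 1/4*a_2 + 1/12*a_3 + 1/12*a_4 + 1/12*a_5 + 5/12*a_6
  a_4 = 1/12*a_1 + 0*a_2 + 1/4*a_3 + 1/12*a_4 + 1/2*a_5 + 1/12*a_6
  a_5 = 1/3*a_1 + 0*a_2 + 1/12*a_3 + 1/12*a_4 + 1/4*a_5 + 1/4*a_6

Substituting a_1 = 1 and a_6 = 0, rearrange to (I - Q) a = r where r[i] = P(i -> 1):
  [5/6, 0, -1/12, -1/12] . (a_2, a_3, a_4, a_5) = 5/12
  [-1/4, 11/12, -1/12, -1/12] . (a_2, a_3, a_4, a_5) = 1/12
  [0, -1/4, 11/12, -1/2] . (a_2, a_3, a_4, a_5) = 1/12
  [0, -1/12, -1/12, 3/4] . (a_2, a_3, a_4, a_5) = 1/3

Solving yields:
  a_2 = 5785/9619
  a_3 = 3339/9619
  a_4 = 4598/9619
  a_5 = 5157/9619

Starting state is 3, so the absorption probability is a_3 = 3339/9619.

Answer: 3339/9619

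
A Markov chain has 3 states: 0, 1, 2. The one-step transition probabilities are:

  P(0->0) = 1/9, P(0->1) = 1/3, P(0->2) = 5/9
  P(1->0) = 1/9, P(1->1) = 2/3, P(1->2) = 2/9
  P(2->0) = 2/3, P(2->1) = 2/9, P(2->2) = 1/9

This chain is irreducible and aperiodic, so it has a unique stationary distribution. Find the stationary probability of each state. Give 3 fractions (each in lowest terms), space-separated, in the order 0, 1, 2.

The stationary distribution satisfies pi = pi * P, i.e.:
  pi_0 = 1/9*pi_0 + 1/9*pi_1 + 2/3*pi_2
  pi_1 = 1/3*pi_0 + 2/3*pi_1 + 2/9*pi_2
  pi_2 = 5/9*pi_0 + 2/9*pi_1 + 1/9*pi_2
with normalization: pi_0 + pi_1 + pi_2 = 1.

Using the first 2 balance equations plus normalization, the linear system A*pi = b is:
  [-8/9, 1/9, 2/3] . pi = 0
  [1/3, -1/3, 2/9] . pi = 0
  [1, 1, 1] . pi = 1

Solving yields:
  pi_0 = 4/15
  pi_1 = 34/75
  pi_2 = 7/25

Verification (pi * P):
  4/15*1/9 + 34/75*1/9 + 7/25*2/3 = 4/15 = pi_0  (ok)
  4/15*1/3 + 34/75*2/3 + 7/25*2/9 = 34/75 = pi_1  (ok)
  4/15*5/9 + 34/75*2/9 + 7/25*1/9 = 7/25 = pi_2  (ok)

Answer: 4/15 34/75 7/25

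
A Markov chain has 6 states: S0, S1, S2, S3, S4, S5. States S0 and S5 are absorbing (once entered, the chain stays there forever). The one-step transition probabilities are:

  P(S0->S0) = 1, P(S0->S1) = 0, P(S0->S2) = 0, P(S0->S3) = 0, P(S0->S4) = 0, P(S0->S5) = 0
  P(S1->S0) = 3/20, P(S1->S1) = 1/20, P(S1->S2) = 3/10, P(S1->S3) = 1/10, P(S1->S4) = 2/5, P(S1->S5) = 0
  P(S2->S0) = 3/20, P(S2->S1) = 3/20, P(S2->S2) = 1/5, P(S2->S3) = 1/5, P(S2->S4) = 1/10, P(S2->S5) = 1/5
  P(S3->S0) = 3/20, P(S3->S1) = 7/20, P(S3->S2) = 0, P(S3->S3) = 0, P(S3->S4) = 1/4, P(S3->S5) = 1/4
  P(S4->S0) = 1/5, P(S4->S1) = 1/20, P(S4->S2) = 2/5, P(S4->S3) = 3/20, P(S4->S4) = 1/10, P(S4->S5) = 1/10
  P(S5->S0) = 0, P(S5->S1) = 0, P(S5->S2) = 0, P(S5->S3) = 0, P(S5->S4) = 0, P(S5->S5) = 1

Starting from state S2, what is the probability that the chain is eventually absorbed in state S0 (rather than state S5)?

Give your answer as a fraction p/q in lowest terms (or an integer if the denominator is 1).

Let a_i = P(absorbed in S0 | start in state i).
Boundary conditions: a_S0 = 1, a_S5 = 0.
For each transient state i, a_i = sum_j P(i->j) * a_j:
  a_S1 = 3/20*a_S0 + 1/20*a_S1 + 3/10*a_S2 + 1/10*a_S3 + 2/5*a_S4 + 0*a_S5
  a_S2 = 3/20*a_S0 + 3/20*a_S1 + 1/5*a_S2 + 1/5*a_S3 + 1/10*a_S4 + 1/5*a_S5
  a_S3 = 3/20*a_S0 + 7/20*a_S1 + 0*a_S2 + 0*a_S3 + 1/4*a_S4 + 1/4*a_S5
  a_S4 = 1/5*a_S0 + 1/20*a_S1 + 2/5*a_S2 + 3/20*a_S3 + 1/10*a_S4 + 1/10*a_S5

Substituting a_S0 = 1 and a_S5 = 0, rearrange to (I - Q) a = r where r[i] = P(i -> S0):
  [19/20, -3/10, -1/10, -2/5] . (a_S1, a_S2, a_S3, a_S4) = 3/20
  [-3/20, 4/5, -1/5, -1/10] . (a_S1, a_S2, a_S3, a_S4) = 3/20
  [-7/20, 0, 1, -1/4] . (a_S1, a_S2, a_S3, a_S4) = 3/20
  [-1/20, -2/5, -3/20, 9/10] . (a_S1, a_S2, a_S3, a_S4) = 1/5

Solving yields:
  a_S1 = 3049/5059
  a_S2 = 17552/35413
  a_S3 = 17735/35413
  a_S4 = 19812/35413

Starting state is S2, so the absorption probability is a_S2 = 17552/35413.

Answer: 17552/35413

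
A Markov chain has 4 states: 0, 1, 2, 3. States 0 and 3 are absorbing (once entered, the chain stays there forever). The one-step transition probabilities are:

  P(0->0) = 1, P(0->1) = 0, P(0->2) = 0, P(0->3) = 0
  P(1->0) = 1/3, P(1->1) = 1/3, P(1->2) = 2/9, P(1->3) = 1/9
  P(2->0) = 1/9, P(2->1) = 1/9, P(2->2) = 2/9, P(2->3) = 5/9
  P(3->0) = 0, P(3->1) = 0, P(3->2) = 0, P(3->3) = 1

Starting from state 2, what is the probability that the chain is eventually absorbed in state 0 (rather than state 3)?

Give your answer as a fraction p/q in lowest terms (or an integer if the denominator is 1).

Let a_i = P(absorbed in 0 | start in state i).
Boundary conditions: a_0 = 1, a_3 = 0.
For each transient state i, a_i = sum_j P(i->j) * a_j:
  a_1 = 1/3*a_0 + 1/3*a_1 + 2/9*a_2 + 1/9*a_3
  a_2 = 1/9*a_0 + 1/9*a_1 + 2/9*a_2 + 5/9*a_3

Substituting a_0 = 1 and a_3 = 0, rearrange to (I - Q) a = r where r[i] = P(i -> 0):
  [2/3, -2/9] . (a_1, a_2) = 1/3
  [-1/9, 7/9] . (a_1, a_2) = 1/9

Solving yields:
  a_1 = 23/40
  a_2 = 9/40

Starting state is 2, so the absorption probability is a_2 = 9/40.

Answer: 9/40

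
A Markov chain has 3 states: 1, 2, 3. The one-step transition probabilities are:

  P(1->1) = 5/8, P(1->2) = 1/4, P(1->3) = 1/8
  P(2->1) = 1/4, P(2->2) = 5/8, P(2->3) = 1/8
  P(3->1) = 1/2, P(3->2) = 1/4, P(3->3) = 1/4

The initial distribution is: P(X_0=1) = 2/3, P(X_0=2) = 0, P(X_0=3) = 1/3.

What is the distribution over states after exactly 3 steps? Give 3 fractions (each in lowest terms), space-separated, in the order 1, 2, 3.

Answer: 367/768 97/256 55/384

Derivation:
Propagating the distribution step by step (d_{t+1} = d_t * P):
d_0 = (1=2/3, 2=0, 3=1/3)
  d_1[1] = 2/3*5/8 + 0*1/4 + 1/3*1/2 = 7/12
  d_1[2] = 2/3*1/4 + 0*5/8 + 1/3*1/4 = 1/4
  d_1[3] = 2/3*1/8 + 0*1/8 + 1/3*1/4 = 1/6
d_1 = (1=7/12, 2=1/4, 3=1/6)
  d_2[1] = 7/12*5/8 + 1/4*1/4 + 1/6*1/2 = 49/96
  d_2[2] = 7/12*1/4 + 1/4*5/8 + 1/6*1/4 = 11/32
  d_2[3] = 7/12*1/8 + 1/4*1/8 + 1/6*1/4 = 7/48
d_2 = (1=49/96, 2=11/32, 3=7/48)
  d_3[1] = 49/96*5/8 + 11/32*1/4 + 7/48*1/2 = 367/768
  d_3[2] = 49/96*1/4 + 11/32*5/8 + 7/48*1/4 = 97/256
  d_3[3] = 49/96*1/8 + 11/32*1/8 + 7/48*1/4 = 55/384
d_3 = (1=367/768, 2=97/256, 3=55/384)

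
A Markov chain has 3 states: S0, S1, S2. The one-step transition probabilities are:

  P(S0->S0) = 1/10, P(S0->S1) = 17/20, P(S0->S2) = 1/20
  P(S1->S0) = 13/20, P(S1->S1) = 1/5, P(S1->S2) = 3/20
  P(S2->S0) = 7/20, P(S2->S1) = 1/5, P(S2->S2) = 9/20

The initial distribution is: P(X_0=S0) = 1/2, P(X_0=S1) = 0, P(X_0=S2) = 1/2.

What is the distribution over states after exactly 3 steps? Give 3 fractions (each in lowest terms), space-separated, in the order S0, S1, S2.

Propagating the distribution step by step (d_{t+1} = d_t * P):
d_0 = (S0=1/2, S1=0, S2=1/2)
  d_1[S0] = 1/2*1/10 + 0*13/20 + 1/2*7/20 = 9/40
  d_1[S1] = 1/2*17/20 + 0*1/5 + 1/2*1/5 = 21/40
  d_1[S2] = 1/2*1/20 + 0*3/20 + 1/2*9/20 = 1/4
d_1 = (S0=9/40, S1=21/40, S2=1/4)
  d_2[S0] = 9/40*1/10 + 21/40*13/20 + 1/4*7/20 = 361/800
  d_2[S1] = 9/40*17/20 + 21/40*1/5 + 1/4*1/5 = 277/800
  d_2[S2] = 9/40*1/20 + 21/40*3/20 + 1/4*9/20 = 81/400
d_2 = (S0=361/800, S1=277/800, S2=81/400)
  d_3[S0] = 361/800*1/10 + 277/800*13/20 + 81/400*7/20 = 5457/16000
  d_3[S1] = 361/800*17/20 + 277/800*1/5 + 81/400*1/5 = 7893/16000
  d_3[S2] = 361/800*1/20 + 277/800*3/20 + 81/400*9/20 = 53/320
d_3 = (S0=5457/16000, S1=7893/16000, S2=53/320)

Answer: 5457/16000 7893/16000 53/320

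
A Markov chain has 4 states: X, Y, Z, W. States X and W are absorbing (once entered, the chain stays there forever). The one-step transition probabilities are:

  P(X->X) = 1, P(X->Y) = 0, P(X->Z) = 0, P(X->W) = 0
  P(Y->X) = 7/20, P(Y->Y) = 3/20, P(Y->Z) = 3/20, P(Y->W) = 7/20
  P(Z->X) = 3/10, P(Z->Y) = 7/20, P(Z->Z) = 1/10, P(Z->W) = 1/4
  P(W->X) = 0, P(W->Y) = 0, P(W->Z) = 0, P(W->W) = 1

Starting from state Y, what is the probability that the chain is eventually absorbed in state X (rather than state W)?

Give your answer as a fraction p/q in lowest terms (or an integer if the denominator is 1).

Answer: 48/95

Derivation:
Let a_i = P(absorbed in X | start in state i).
Boundary conditions: a_X = 1, a_W = 0.
For each transient state i, a_i = sum_j P(i->j) * a_j:
  a_Y = 7/20*a_X + 3/20*a_Y + 3/20*a_Z + 7/20*a_W
  a_Z = 3/10*a_X + 7/20*a_Y + 1/10*a_Z + 1/4*a_W

Substituting a_X = 1 and a_W = 0, rearrange to (I - Q) a = r where r[i] = P(i -> X):
  [17/20, -3/20] . (a_Y, a_Z) = 7/20
  [-7/20, 9/10] . (a_Y, a_Z) = 3/10

Solving yields:
  a_Y = 48/95
  a_Z = 151/285

Starting state is Y, so the absorption probability is a_Y = 48/95.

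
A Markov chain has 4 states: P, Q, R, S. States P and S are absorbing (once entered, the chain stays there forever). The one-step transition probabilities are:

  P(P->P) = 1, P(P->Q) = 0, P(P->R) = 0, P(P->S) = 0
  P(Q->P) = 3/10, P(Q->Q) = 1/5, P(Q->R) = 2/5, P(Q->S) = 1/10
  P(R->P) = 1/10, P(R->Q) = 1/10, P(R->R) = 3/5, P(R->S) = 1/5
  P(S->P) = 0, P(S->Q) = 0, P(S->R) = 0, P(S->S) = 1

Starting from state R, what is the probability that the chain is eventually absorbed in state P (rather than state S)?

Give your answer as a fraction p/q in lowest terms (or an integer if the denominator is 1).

Let a_i = P(absorbed in P | start in state i).
Boundary conditions: a_P = 1, a_S = 0.
For each transient state i, a_i = sum_j P(i->j) * a_j:
  a_Q = 3/10*a_P + 1/5*a_Q + 2/5*a_R + 1/10*a_S
  a_R = 1/10*a_P + 1/10*a_Q + 3/5*a_R + 1/5*a_S

Substituting a_P = 1 and a_S = 0, rearrange to (I - Q) a = r where r[i] = P(i -> P):
  [4/5, -2/5] . (a_Q, a_R) = 3/10
  [-1/10, 2/5] . (a_Q, a_R) = 1/10

Solving yields:
  a_Q = 4/7
  a_R = 11/28

Starting state is R, so the absorption probability is a_R = 11/28.

Answer: 11/28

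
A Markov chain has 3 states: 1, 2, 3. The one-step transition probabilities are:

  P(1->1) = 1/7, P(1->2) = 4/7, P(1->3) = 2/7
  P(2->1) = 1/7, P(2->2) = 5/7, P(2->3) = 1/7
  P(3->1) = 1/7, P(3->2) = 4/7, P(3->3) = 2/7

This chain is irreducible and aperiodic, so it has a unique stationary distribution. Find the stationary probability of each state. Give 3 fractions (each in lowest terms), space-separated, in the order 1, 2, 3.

The stationary distribution satisfies pi = pi * P, i.e.:
  pi_1 = 1/7*pi_1 + 1/7*pi_2 + 1/7*pi_3
  pi_2 = 4/7*pi_1 + 5/7*pi_2 + 4/7*pi_3
  pi_3 = 2/7*pi_1 + 1/7*pi_2 + 2/7*pi_3
with normalization: pi_1 + pi_2 + pi_3 = 1.

Using the first 2 balance equations plus normalization, the linear system A*pi = b is:
  [-6/7, 1/7, 1/7] . pi = 0
  [4/7, -2/7, 4/7] . pi = 0
  [1, 1, 1] . pi = 1

Solving yields:
  pi_1 = 1/7
  pi_2 = 2/3
  pi_3 = 4/21

Verification (pi * P):
  1/7*1/7 + 2/3*1/7 + 4/21*1/7 = 1/7 = pi_1  (ok)
  1/7*4/7 + 2/3*5/7 + 4/21*4/7 = 2/3 = pi_2  (ok)
  1/7*2/7 + 2/3*1/7 + 4/21*2/7 = 4/21 = pi_3  (ok)

Answer: 1/7 2/3 4/21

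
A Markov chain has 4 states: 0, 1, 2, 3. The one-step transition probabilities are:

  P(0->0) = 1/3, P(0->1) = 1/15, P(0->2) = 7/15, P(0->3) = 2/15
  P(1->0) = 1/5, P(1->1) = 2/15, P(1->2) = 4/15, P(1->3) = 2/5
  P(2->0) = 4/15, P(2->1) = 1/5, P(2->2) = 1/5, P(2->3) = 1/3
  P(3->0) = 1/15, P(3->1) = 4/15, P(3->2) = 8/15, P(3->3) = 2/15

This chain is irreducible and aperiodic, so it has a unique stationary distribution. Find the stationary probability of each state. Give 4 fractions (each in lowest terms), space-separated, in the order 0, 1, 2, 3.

Answer: 120/547 673/3829 1355/3829 961/3829

Derivation:
The stationary distribution satisfies pi = pi * P, i.e.:
  pi_0 = 1/3*pi_0 + 1/5*pi_1 + 4/15*pi_2 + 1/15*pi_3
  pi_1 = 1/15*pi_0 + 2/15*pi_1 + 1/5*pi_2 + 4/15*pi_3
  pi_2 = 7/15*pi_0 + 4/15*pi_1 + 1/5*pi_2 + 8/15*pi_3
  pi_3 = 2/15*pi_0 + 2/5*pi_1 + 1/3*pi_2 + 2/15*pi_3
with normalization: pi_0 + pi_1 + pi_2 + pi_3 = 1.

Using the first 3 balance equations plus normalization, the linear system A*pi = b is:
  [-2/3, 1/5, 4/15, 1/15] . pi = 0
  [1/15, -13/15, 1/5, 4/15] . pi = 0
  [7/15, 4/15, -4/5, 8/15] . pi = 0
  [1, 1, 1, 1] . pi = 1

Solving yields:
  pi_0 = 120/547
  pi_1 = 673/3829
  pi_2 = 1355/3829
  pi_3 = 961/3829

Verification (pi * P):
  120/547*1/3 + 673/3829*1/5 + 1355/3829*4/15 + 961/3829*1/15 = 120/547 = pi_0  (ok)
  120/547*1/15 + 673/3829*2/15 + 1355/3829*1/5 + 961/3829*4/15 = 673/3829 = pi_1  (ok)
  120/547*7/15 + 673/3829*4/15 + 1355/3829*1/5 + 961/3829*8/15 = 1355/3829 = pi_2  (ok)
  120/547*2/15 + 673/3829*2/5 + 1355/3829*1/3 + 961/3829*2/15 = 961/3829 = pi_3  (ok)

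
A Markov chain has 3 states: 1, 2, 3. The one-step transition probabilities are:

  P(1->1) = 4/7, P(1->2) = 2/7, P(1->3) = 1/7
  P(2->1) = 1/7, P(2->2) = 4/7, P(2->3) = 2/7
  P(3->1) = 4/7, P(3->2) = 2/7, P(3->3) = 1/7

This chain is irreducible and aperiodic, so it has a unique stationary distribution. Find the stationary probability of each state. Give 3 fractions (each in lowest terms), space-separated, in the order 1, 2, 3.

The stationary distribution satisfies pi = pi * P, i.e.:
  pi_1 = 4/7*pi_1 + 1/7*pi_2 + 4/7*pi_3
  pi_2 = 2/7*pi_1 + 4/7*pi_2 + 2/7*pi_3
  pi_3 = 1/7*pi_1 + 2/7*pi_2 + 1/7*pi_3
with normalization: pi_1 + pi_2 + pi_3 = 1.

Using the first 2 balance equations plus normalization, the linear system A*pi = b is:
  [-3/7, 1/7, 4/7] . pi = 0
  [2/7, -3/7, 2/7] . pi = 0
  [1, 1, 1] . pi = 1

Solving yields:
  pi_1 = 2/5
  pi_2 = 2/5
  pi_3 = 1/5

Verification (pi * P):
  2/5*4/7 + 2/5*1/7 + 1/5*4/7 = 2/5 = pi_1  (ok)
  2/5*2/7 + 2/5*4/7 + 1/5*2/7 = 2/5 = pi_2  (ok)
  2/5*1/7 + 2/5*2/7 + 1/5*1/7 = 1/5 = pi_3  (ok)

Answer: 2/5 2/5 1/5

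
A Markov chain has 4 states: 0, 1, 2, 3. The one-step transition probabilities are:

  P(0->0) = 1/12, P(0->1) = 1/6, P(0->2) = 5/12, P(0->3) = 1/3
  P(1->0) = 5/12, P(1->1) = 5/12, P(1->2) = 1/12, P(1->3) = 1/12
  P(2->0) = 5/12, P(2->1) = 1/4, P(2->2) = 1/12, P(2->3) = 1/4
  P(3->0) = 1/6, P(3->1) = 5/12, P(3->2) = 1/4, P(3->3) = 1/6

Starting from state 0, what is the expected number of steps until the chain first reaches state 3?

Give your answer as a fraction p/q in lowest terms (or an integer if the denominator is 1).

Answer: 4

Derivation:
Let h_i = expected steps to first reach 3 from state i.
Boundary: h_3 = 0.
First-step equations for the other states:
  h_0 = 1 + 1/12*h_0 + 1/6*h_1 + 5/12*h_2 + 1/3*h_3
  h_1 = 1 + 5/12*h_0 + 5/12*h_1 + 1/12*h_2 + 1/12*h_3
  h_2 = 1 + 5/12*h_0 + 1/4*h_1 + 1/12*h_2 + 1/4*h_3

Substituting h_3 = 0 and rearranging gives the linear system (I - Q) h = 1:
  [11/12, -1/6, -5/12] . (h_0, h_1, h_2) = 1
  [-5/12, 7/12, -1/12] . (h_0, h_1, h_2) = 1
  [-5/12, -1/4, 11/12] . (h_0, h_1, h_2) = 1

Solving yields:
  h_0 = 4
  h_1 = 192/37
  h_2 = 160/37

Starting state is 0, so the expected hitting time is h_0 = 4.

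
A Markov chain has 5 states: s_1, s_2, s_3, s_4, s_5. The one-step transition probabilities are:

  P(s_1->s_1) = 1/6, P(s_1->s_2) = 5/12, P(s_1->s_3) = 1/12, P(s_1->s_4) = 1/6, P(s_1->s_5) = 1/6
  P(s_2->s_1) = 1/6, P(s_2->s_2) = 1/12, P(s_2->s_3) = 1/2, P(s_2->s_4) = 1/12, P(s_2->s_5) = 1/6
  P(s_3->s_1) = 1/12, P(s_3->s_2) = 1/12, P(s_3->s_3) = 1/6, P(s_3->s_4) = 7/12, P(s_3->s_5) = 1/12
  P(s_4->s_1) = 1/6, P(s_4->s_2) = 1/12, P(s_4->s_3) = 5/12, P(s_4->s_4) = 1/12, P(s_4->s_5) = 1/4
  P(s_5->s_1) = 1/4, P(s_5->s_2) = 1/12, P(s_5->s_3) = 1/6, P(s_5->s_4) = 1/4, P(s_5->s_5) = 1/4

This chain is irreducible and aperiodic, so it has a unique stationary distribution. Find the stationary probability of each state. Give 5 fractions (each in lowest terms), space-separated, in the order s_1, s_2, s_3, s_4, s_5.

The stationary distribution satisfies pi = pi * P, i.e.:
  pi_s_1 = 1/6*pi_s_1 + 1/6*pi_s_2 + 1/12*pi_s_3 + 1/6*pi_s_4 + 1/4*pi_s_5
  pi_s_2 = 5/12*pi_s_1 + 1/12*pi_s_2 + 1/12*pi_s_3 + 1/12*pi_s_4 + 1/12*pi_s_5
  pi_s_3 = 1/12*pi_s_1 + 1/2*pi_s_2 + 1/6*pi_s_3 + 5/12*pi_s_4 + 1/6*pi_s_5
  pi_s_4 = 1/6*pi_s_1 + 1/12*pi_s_2 + 7/12*pi_s_3 + 1/12*pi_s_4 + 1/4*pi_s_5
  pi_s_5 = 1/6*pi_s_1 + 1/6*pi_s_2 + 1/12*pi_s_3 + 1/4*pi_s_4 + 1/4*pi_s_5
with normalization: pi_s_1 + pi_s_2 + pi_s_3 + pi_s_4 + pi_s_5 = 1.

Using the first 4 balance equations plus normalization, the linear system A*pi = b is:
  [-5/6, 1/6, 1/12, 1/6, 1/4] . pi = 0
  [5/12, -11/12, 1/12, 1/12, 1/12] . pi = 0
  [1/12, 1/2, -5/6, 5/12, 1/6] . pi = 0
  [1/6, 1/12, 7/12, -11/12, 1/4] . pi = 0
  [1, 1, 1, 1, 1] . pi = 1

Solving yields:
  pi_s_1 = 494/3091
  pi_s_2 = 1689/12364
  pi_s_3 = 6517/24728
  pi_s_4 = 1599/6182
  pi_s_5 = 4485/24728

Verification (pi * P):
  494/3091*1/6 + 1689/12364*1/6 + 6517/24728*1/12 + 1599/6182*1/6 + 4485/24728*1/4 = 494/3091 = pi_s_1  (ok)
  494/3091*5/12 + 1689/12364*1/12 + 6517/24728*1/12 + 1599/6182*1/12 + 4485/24728*1/12 = 1689/12364 = pi_s_2  (ok)
  494/3091*1/12 + 1689/12364*1/2 + 6517/24728*1/6 + 1599/6182*5/12 + 4485/24728*1/6 = 6517/24728 = pi_s_3  (ok)
  494/3091*1/6 + 1689/12364*1/12 + 6517/24728*7/12 + 1599/6182*1/12 + 4485/24728*1/4 = 1599/6182 = pi_s_4  (ok)
  494/3091*1/6 + 1689/12364*1/6 + 6517/24728*1/12 + 1599/6182*1/4 + 4485/24728*1/4 = 4485/24728 = pi_s_5  (ok)

Answer: 494/3091 1689/12364 6517/24728 1599/6182 4485/24728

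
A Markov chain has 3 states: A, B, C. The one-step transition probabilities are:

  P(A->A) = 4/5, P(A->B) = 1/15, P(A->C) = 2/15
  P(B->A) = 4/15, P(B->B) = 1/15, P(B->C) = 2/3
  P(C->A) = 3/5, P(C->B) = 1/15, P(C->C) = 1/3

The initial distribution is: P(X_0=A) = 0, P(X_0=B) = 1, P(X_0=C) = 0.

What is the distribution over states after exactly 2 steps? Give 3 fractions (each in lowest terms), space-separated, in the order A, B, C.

Propagating the distribution step by step (d_{t+1} = d_t * P):
d_0 = (A=0, B=1, C=0)
  d_1[A] = 0*4/5 + 1*4/15 + 0*3/5 = 4/15
  d_1[B] = 0*1/15 + 1*1/15 + 0*1/15 = 1/15
  d_1[C] = 0*2/15 + 1*2/3 + 0*1/3 = 2/3
d_1 = (A=4/15, B=1/15, C=2/3)
  d_2[A] = 4/15*4/5 + 1/15*4/15 + 2/3*3/5 = 142/225
  d_2[B] = 4/15*1/15 + 1/15*1/15 + 2/3*1/15 = 1/15
  d_2[C] = 4/15*2/15 + 1/15*2/3 + 2/3*1/3 = 68/225
d_2 = (A=142/225, B=1/15, C=68/225)

Answer: 142/225 1/15 68/225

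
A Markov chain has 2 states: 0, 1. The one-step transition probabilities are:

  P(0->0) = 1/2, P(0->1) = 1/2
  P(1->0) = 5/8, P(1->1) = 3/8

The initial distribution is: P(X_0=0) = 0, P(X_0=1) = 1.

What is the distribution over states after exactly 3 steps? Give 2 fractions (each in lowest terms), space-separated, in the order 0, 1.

Answer: 285/512 227/512

Derivation:
Propagating the distribution step by step (d_{t+1} = d_t * P):
d_0 = (0=0, 1=1)
  d_1[0] = 0*1/2 + 1*5/8 = 5/8
  d_1[1] = 0*1/2 + 1*3/8 = 3/8
d_1 = (0=5/8, 1=3/8)
  d_2[0] = 5/8*1/2 + 3/8*5/8 = 35/64
  d_2[1] = 5/8*1/2 + 3/8*3/8 = 29/64
d_2 = (0=35/64, 1=29/64)
  d_3[0] = 35/64*1/2 + 29/64*5/8 = 285/512
  d_3[1] = 35/64*1/2 + 29/64*3/8 = 227/512
d_3 = (0=285/512, 1=227/512)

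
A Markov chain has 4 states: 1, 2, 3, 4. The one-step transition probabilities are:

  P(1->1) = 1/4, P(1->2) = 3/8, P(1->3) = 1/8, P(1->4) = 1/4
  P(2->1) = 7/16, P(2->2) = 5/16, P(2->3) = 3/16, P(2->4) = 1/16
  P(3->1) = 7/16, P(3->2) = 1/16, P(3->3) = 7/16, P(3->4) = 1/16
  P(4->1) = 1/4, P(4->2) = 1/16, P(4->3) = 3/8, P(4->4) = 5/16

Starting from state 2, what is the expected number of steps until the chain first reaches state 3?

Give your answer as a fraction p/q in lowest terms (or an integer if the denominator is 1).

Let h_i = expected steps to first reach 3 from state i.
Boundary: h_3 = 0.
First-step equations for the other states:
  h_1 = 1 + 1/4*h_1 + 3/8*h_2 + 1/8*h_3 + 1/4*h_4
  h_2 = 1 + 7/16*h_1 + 5/16*h_2 + 3/16*h_3 + 1/16*h_4
  h_4 = 1 + 1/4*h_1 + 1/16*h_2 + 3/8*h_3 + 5/16*h_4

Substituting h_3 = 0 and rearranging gives the linear system (I - Q) h = 1:
  [3/4, -3/8, -1/4] . (h_1, h_2, h_4) = 1
  [-7/16, 11/16, -1/16] . (h_1, h_2, h_4) = 1
  [-1/4, -1/16, 11/16] . (h_1, h_2, h_4) = 1

Solving yields:
  h_1 = 128/25
  h_2 = 632/125
  h_4 = 472/125

Starting state is 2, so the expected hitting time is h_2 = 632/125.

Answer: 632/125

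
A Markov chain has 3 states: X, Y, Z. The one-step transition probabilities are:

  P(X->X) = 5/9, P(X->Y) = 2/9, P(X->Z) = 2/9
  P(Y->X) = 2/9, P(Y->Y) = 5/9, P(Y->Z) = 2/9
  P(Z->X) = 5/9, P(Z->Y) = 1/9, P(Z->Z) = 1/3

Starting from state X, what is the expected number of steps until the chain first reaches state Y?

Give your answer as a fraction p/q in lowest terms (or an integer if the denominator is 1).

Answer: 36/7

Derivation:
Let h_i = expected steps to first reach Y from state i.
Boundary: h_Y = 0.
First-step equations for the other states:
  h_X = 1 + 5/9*h_X + 2/9*h_Y + 2/9*h_Z
  h_Z = 1 + 5/9*h_X + 1/9*h_Y + 1/3*h_Z

Substituting h_Y = 0 and rearranging gives the linear system (I - Q) h = 1:
  [4/9, -2/9] . (h_X, h_Z) = 1
  [-5/9, 2/3] . (h_X, h_Z) = 1

Solving yields:
  h_X = 36/7
  h_Z = 81/14

Starting state is X, so the expected hitting time is h_X = 36/7.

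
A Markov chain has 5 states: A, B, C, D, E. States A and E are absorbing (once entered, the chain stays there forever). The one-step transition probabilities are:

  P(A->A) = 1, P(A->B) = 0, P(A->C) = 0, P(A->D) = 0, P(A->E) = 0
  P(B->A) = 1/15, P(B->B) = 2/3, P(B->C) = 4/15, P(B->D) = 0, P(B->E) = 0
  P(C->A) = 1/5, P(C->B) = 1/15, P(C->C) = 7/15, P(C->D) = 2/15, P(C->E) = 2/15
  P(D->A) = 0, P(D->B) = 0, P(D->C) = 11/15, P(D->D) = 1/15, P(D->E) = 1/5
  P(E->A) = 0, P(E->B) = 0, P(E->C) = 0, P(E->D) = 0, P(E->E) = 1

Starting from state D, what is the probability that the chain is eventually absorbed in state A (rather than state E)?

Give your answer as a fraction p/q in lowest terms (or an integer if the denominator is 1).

Answer: 88/197

Derivation:
Let a_i = P(absorbed in A | start in state i).
Boundary conditions: a_A = 1, a_E = 0.
For each transient state i, a_i = sum_j P(i->j) * a_j:
  a_B = 1/15*a_A + 2/3*a_B + 4/15*a_C + 0*a_D + 0*a_E
  a_C = 1/5*a_A + 1/15*a_B + 7/15*a_C + 2/15*a_D + 2/15*a_E
  a_D = 0*a_A + 0*a_B + 11/15*a_C + 1/15*a_D + 1/5*a_E

Substituting a_A = 1 and a_E = 0, rearrange to (I - Q) a = r where r[i] = P(i -> A):
  [1/3, -4/15, 0] . (a_B, a_C, a_D) = 1/15
  [-1/15, 8/15, -2/15] . (a_B, a_C, a_D) = 1/5
  [0, -11/15, 14/15] . (a_B, a_C, a_D) = 0

Solving yields:
  a_B = 129/197
  a_C = 112/197
  a_D = 88/197

Starting state is D, so the absorption probability is a_D = 88/197.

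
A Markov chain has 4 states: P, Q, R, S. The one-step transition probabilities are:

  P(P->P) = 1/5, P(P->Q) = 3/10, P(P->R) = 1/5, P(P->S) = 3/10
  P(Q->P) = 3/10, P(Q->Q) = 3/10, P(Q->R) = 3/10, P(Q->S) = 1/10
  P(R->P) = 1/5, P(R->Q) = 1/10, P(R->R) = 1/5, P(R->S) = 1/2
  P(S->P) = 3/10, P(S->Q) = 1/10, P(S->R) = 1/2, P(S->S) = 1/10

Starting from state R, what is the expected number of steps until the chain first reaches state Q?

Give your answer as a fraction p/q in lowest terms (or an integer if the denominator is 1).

Let h_i = expected steps to first reach Q from state i.
Boundary: h_Q = 0.
First-step equations for the other states:
  h_P = 1 + 1/5*h_P + 3/10*h_Q + 1/5*h_R + 3/10*h_S
  h_R = 1 + 1/5*h_P + 1/10*h_Q + 1/5*h_R + 1/2*h_S
  h_S = 1 + 3/10*h_P + 1/10*h_Q + 1/2*h_R + 1/10*h_S

Substituting h_Q = 0 and rearranging gives the linear system (I - Q) h = 1:
  [4/5, -1/5, -3/10] . (h_P, h_R, h_S) = 1
  [-1/5, 4/5, -1/2] . (h_P, h_R, h_S) = 1
  [-3/10, -1/2, 9/10] . (h_P, h_R, h_S) = 1

Solving yields:
  h_P = 285/52
  h_R = 355/52
  h_S = 175/26

Starting state is R, so the expected hitting time is h_R = 355/52.

Answer: 355/52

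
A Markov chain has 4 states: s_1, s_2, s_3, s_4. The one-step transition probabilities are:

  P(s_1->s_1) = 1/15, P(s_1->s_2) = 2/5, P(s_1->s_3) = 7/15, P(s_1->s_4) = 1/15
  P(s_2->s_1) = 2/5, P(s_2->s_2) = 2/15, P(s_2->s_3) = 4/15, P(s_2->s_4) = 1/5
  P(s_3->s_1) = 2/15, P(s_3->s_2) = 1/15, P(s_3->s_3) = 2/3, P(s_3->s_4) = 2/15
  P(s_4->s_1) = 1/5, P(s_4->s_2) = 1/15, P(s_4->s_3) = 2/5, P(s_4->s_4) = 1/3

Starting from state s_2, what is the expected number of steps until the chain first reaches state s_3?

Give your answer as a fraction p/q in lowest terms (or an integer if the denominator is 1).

Let h_i = expected steps to first reach s_3 from state i.
Boundary: h_s_3 = 0.
First-step equations for the other states:
  h_s_1 = 1 + 1/15*h_s_1 + 2/5*h_s_2 + 7/15*h_s_3 + 1/15*h_s_4
  h_s_2 = 1 + 2/5*h_s_1 + 2/15*h_s_2 + 4/15*h_s_3 + 1/5*h_s_4
  h_s_4 = 1 + 1/5*h_s_1 + 1/15*h_s_2 + 2/5*h_s_3 + 1/3*h_s_4

Substituting h_s_3 = 0 and rearranging gives the linear system (I - Q) h = 1:
  [14/15, -2/5, -1/15] . (h_s_1, h_s_2, h_s_4) = 1
  [-2/5, 13/15, -1/5] . (h_s_1, h_s_2, h_s_4) = 1
  [-1/5, -1/15, 2/3] . (h_s_1, h_s_2, h_s_4) = 1

Solving yields:
  h_s_1 = 3285/1319
  h_s_2 = 3810/1319
  h_s_4 = 3345/1319

Starting state is s_2, so the expected hitting time is h_s_2 = 3810/1319.

Answer: 3810/1319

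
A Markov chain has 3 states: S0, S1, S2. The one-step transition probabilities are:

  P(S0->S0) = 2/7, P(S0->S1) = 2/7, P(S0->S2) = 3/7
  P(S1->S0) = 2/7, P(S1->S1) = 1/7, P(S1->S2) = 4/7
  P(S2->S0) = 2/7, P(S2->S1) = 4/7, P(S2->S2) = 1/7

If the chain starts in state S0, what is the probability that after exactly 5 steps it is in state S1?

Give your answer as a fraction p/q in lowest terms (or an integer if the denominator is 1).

Answer: 5730/16807

Derivation:
Computing P^5 by repeated multiplication:
P^1 =
  S0: [2/7, 2/7, 3/7]
  S1: [2/7, 1/7, 4/7]
  S2: [2/7, 4/7, 1/7]
P^2 =
  S0: [2/7, 18/49, 17/49]
  S1: [2/7, 3/7, 2/7]
  S2: [2/7, 12/49, 23/49]
P^3 =
  S0: [2/7, 114/343, 131/343]
  S1: [2/7, 15/49, 20/49]
  S2: [2/7, 132/343, 113/343]
P^4 =
  S0: [2/7, 834/2401, 881/2401]
  S1: [2/7, 123/343, 122/343]
  S2: [2/7, 780/2401, 935/2401]
P^5 =
  S0: [2/7, 5730/16807, 6275/16807]
  S1: [2/7, 807/2401, 908/2401]
  S2: [2/7, 5892/16807, 6113/16807]

(P^5)[S0 -> S1] = 5730/16807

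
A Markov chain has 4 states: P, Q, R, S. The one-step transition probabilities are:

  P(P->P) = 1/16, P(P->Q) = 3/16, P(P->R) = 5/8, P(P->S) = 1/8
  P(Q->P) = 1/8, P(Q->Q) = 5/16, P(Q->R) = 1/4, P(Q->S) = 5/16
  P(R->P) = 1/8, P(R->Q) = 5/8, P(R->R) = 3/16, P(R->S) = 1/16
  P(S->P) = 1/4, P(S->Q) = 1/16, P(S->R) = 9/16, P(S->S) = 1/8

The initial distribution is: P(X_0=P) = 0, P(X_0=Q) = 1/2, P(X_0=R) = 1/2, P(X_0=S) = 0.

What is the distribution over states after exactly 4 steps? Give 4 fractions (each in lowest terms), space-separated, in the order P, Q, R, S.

Propagating the distribution step by step (d_{t+1} = d_t * P):
d_0 = (P=0, Q=1/2, R=1/2, S=0)
  d_1[P] = 0*1/16 + 1/2*1/8 + 1/2*1/8 + 0*1/4 = 1/8
  d_1[Q] = 0*3/16 + 1/2*5/16 + 1/2*5/8 + 0*1/16 = 15/32
  d_1[R] = 0*5/8 + 1/2*1/4 + 1/2*3/16 + 0*9/16 = 7/32
  d_1[S] = 0*1/8 + 1/2*5/16 + 1/2*1/16 + 0*1/8 = 3/16
d_1 = (P=1/8, Q=15/32, R=7/32, S=3/16)
  d_2[P] = 1/8*1/16 + 15/32*1/8 + 7/32*1/8 + 3/16*1/4 = 9/64
  d_2[Q] = 1/8*3/16 + 15/32*5/16 + 7/32*5/8 + 3/16*1/16 = 163/512
  d_2[R] = 1/8*5/8 + 15/32*1/4 + 7/32*3/16 + 3/16*9/16 = 175/512
  d_2[S] = 1/8*1/8 + 15/32*5/16 + 7/32*1/16 + 3/16*1/8 = 51/256
d_2 = (P=9/64, Q=163/512, R=175/512, S=51/256)
  d_3[P] = 9/64*1/16 + 163/512*1/8 + 175/512*1/8 + 51/256*1/4 = 289/2048
  d_3[Q] = 9/64*3/16 + 163/512*5/16 + 175/512*5/8 + 51/256*1/16 = 2883/8192
  d_3[R] = 9/64*5/8 + 163/512*1/4 + 175/512*3/16 + 51/256*9/16 = 2815/8192
  d_3[S] = 9/64*1/8 + 163/512*5/16 + 175/512*1/16 + 51/256*1/8 = 669/4096
d_3 = (P=289/2048, Q=2883/8192, R=2815/8192, S=669/4096)
  d_4[P] = 289/2048*1/16 + 2883/8192*1/8 + 2815/8192*1/8 + 669/4096*1/4 = 1119/8192
  d_4[Q] = 289/2048*3/16 + 2883/8192*5/16 + 2815/8192*5/8 + 669/4096*1/16 = 47371/131072
  d_4[R] = 289/2048*5/8 + 2883/8192*1/4 + 2815/8192*3/16 + 669/4096*9/16 = 43579/131072
  d_4[S] = 289/2048*1/8 + 2883/8192*5/16 + 2815/8192*1/16 + 669/4096*1/8 = 11109/65536
d_4 = (P=1119/8192, Q=47371/131072, R=43579/131072, S=11109/65536)

Answer: 1119/8192 47371/131072 43579/131072 11109/65536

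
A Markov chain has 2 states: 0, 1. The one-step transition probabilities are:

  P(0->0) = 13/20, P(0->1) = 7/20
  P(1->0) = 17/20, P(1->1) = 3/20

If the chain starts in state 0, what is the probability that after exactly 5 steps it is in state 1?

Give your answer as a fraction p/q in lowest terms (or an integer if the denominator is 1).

Answer: 3647/12500

Derivation:
Computing P^5 by repeated multiplication:
P^1 =
  0: [13/20, 7/20]
  1: [17/20, 3/20]
P^2 =
  0: [18/25, 7/25]
  1: [17/25, 8/25]
P^3 =
  0: [353/500, 147/500]
  1: [357/500, 143/500]
P^4 =
  0: [443/625, 182/625]
  1: [442/625, 183/625]
P^5 =
  0: [8853/12500, 3647/12500]
  1: [8857/12500, 3643/12500]

(P^5)[0 -> 1] = 3647/12500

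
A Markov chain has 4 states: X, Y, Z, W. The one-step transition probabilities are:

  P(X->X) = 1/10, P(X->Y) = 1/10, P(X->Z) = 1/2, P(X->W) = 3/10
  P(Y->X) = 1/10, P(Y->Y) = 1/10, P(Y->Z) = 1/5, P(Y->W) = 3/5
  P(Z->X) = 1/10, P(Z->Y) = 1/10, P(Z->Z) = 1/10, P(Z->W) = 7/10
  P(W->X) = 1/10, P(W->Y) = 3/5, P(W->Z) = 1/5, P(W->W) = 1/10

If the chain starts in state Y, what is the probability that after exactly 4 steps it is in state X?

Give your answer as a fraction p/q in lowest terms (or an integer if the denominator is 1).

Answer: 1/10

Derivation:
Computing P^4 by repeated multiplication:
P^1 =
  X: [1/10, 1/10, 1/2, 3/10]
  Y: [1/10, 1/10, 1/5, 3/5]
  Z: [1/10, 1/10, 1/10, 7/10]
  W: [1/10, 3/5, 1/5, 1/10]
P^2 =
  X: [1/10, 1/4, 9/50, 47/100]
  Y: [1/10, 2/5, 21/100, 29/100]
  Z: [1/10, 9/20, 11/50, 23/100]
  W: [1/10, 3/20, 21/100, 27/50]
P^3 =
  X: [1/10, 67/200, 53/250, 353/1000]
  Y: [1/10, 49/200, 209/1000, 223/500]
  Z: [1/10, 43/200, 26/125, 477/1000]
  W: [1/10, 37/100, 209/1000, 321/1000]
P^4 =
  X: [1/10, 553/2000, 261/1250, 4147/10000]
  Y: [1/10, 323/1000, 2091/10000, 3679/10000]
  Z: [1/10, 677/2000, 523/2500, 3523/10000]
  W: [1/10, 521/2000, 2091/10000, 269/625]

(P^4)[Y -> X] = 1/10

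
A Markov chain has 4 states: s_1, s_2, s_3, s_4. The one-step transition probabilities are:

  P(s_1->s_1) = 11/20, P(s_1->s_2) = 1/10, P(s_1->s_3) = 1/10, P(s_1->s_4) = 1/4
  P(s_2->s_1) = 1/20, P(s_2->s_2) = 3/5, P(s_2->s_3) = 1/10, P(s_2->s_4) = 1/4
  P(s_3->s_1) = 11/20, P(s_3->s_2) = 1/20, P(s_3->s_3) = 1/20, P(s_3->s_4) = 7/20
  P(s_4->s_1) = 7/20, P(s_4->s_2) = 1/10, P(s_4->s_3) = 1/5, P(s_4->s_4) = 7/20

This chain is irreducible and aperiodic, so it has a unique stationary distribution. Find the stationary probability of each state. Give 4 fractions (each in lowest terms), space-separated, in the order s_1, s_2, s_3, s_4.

The stationary distribution satisfies pi = pi * P, i.e.:
  pi_s_1 = 11/20*pi_s_1 + 1/20*pi_s_2 + 11/20*pi_s_3 + 7/20*pi_s_4
  pi_s_2 = 1/10*pi_s_1 + 3/5*pi_s_2 + 1/20*pi_s_3 + 1/10*pi_s_4
  pi_s_3 = 1/10*pi_s_1 + 1/10*pi_s_2 + 1/20*pi_s_3 + 1/5*pi_s_4
  pi_s_4 = 1/4*pi_s_1 + 1/4*pi_s_2 + 7/20*pi_s_3 + 7/20*pi_s_4
with normalization: pi_s_1 + pi_s_2 + pi_s_3 + pi_s_4 = 1.

Using the first 3 balance equations plus normalization, the linear system A*pi = b is:
  [-9/20, 1/20, 11/20, 7/20] . pi = 0
  [1/10, -2/5, 1/20, 1/10] . pi = 0
  [1/10, 1/10, -19/20, 1/5] . pi = 0
  [1, 1, 1, 1] . pi = 1

Solving yields:
  pi_s_1 = 372/935
  pi_s_2 = 351/1870
  pi_s_3 = 23/187
  pi_s_4 = 109/374

Verification (pi * P):
  372/935*11/20 + 351/1870*1/20 + 23/187*11/20 + 109/374*7/20 = 372/935 = pi_s_1  (ok)
  372/935*1/10 + 351/1870*3/5 + 23/187*1/20 + 109/374*1/10 = 351/1870 = pi_s_2  (ok)
  372/935*1/10 + 351/1870*1/10 + 23/187*1/20 + 109/374*1/5 = 23/187 = pi_s_3  (ok)
  372/935*1/4 + 351/1870*1/4 + 23/187*7/20 + 109/374*7/20 = 109/374 = pi_s_4  (ok)

Answer: 372/935 351/1870 23/187 109/374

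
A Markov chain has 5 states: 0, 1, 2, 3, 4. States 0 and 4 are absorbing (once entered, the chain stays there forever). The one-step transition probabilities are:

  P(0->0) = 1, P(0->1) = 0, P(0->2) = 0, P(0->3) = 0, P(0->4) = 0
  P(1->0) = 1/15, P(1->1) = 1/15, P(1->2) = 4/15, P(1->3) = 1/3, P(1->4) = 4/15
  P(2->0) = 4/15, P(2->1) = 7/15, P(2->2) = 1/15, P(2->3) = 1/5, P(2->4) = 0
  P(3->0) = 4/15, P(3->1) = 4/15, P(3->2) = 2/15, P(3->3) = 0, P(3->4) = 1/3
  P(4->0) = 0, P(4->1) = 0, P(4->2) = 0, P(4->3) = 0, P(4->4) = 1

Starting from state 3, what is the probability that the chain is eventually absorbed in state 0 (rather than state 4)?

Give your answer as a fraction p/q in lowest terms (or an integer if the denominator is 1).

Answer: 459/1019

Derivation:
Let a_i = P(absorbed in 0 | start in state i).
Boundary conditions: a_0 = 1, a_4 = 0.
For each transient state i, a_i = sum_j P(i->j) * a_j:
  a_1 = 1/15*a_0 + 1/15*a_1 + 4/15*a_2 + 1/3*a_3 + 4/15*a_4
  a_2 = 4/15*a_0 + 7/15*a_1 + 1/15*a_2 + 1/5*a_3 + 0*a_4
  a_3 = 4/15*a_0 + 4/15*a_1 + 2/15*a_2 + 0*a_3 + 1/3*a_4

Substituting a_0 = 1 and a_4 = 0, rearrange to (I - Q) a = r where r[i] = P(i -> 0):
  [14/15, -4/15, -1/3] . (a_1, a_2, a_3) = 1/15
  [-7/15, 14/15, -1/5] . (a_1, a_2, a_3) = 4/15
  [-4/15, -2/15, 1] . (a_1, a_2, a_3) = 4/15

Solving yields:
  a_1 = 406/1019
  a_2 = 1185/2038
  a_3 = 459/1019

Starting state is 3, so the absorption probability is a_3 = 459/1019.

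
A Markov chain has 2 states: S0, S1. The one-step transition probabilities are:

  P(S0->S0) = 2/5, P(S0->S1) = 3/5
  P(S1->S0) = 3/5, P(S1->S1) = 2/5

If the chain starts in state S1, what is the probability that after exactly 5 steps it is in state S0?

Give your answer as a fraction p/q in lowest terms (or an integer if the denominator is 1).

Computing P^5 by repeated multiplication:
P^1 =
  S0: [2/5, 3/5]
  S1: [3/5, 2/5]
P^2 =
  S0: [13/25, 12/25]
  S1: [12/25, 13/25]
P^3 =
  S0: [62/125, 63/125]
  S1: [63/125, 62/125]
P^4 =
  S0: [313/625, 312/625]
  S1: [312/625, 313/625]
P^5 =
  S0: [1562/3125, 1563/3125]
  S1: [1563/3125, 1562/3125]

(P^5)[S1 -> S0] = 1563/3125

Answer: 1563/3125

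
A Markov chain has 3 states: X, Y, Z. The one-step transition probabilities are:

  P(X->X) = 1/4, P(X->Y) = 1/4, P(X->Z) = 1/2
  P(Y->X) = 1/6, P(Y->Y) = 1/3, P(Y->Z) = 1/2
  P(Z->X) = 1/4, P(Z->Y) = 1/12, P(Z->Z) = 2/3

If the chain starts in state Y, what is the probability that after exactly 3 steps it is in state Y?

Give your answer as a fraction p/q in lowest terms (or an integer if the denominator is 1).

Answer: 73/432

Derivation:
Computing P^3 by repeated multiplication:
P^1 =
  X: [1/4, 1/4, 1/2]
  Y: [1/6, 1/3, 1/2]
  Z: [1/4, 1/12, 2/3]
P^2 =
  X: [11/48, 3/16, 7/12]
  Y: [2/9, 7/36, 7/12]
  Z: [35/144, 7/48, 11/18]
P^3 =
  X: [15/64, 97/576, 43/72]
  Y: [101/432, 73/432, 43/72]
  Z: [137/576, 277/1728, 65/108]

(P^3)[Y -> Y] = 73/432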